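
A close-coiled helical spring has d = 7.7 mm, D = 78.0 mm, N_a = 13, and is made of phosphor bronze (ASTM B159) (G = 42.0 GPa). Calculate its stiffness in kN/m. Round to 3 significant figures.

2.99 kN/m

k = Gd⁴/(8D³N_a) = (42.0×10³ × 7.7⁴) / (8 × 78.0³ × 13)
  = 1.47643e+08 / 4.93534e+07 = 2.9915 N/mm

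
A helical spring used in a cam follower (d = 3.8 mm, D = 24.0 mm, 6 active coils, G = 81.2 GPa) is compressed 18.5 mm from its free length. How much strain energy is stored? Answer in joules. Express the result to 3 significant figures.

k = Gd⁴/(8D³N_a) = (81.2×10³)(3.8⁴)/(8·24.0³·6) = 25.516 N/mm
U = ½kδ² = 0.5 × 25.516 × 18.5² = 4366.5 N·mm = 4.3665 J

4.37 J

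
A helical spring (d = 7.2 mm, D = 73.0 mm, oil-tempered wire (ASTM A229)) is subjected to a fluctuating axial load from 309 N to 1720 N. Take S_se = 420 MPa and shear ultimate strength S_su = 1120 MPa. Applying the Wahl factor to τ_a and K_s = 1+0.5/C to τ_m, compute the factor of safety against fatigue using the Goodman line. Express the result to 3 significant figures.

0.700

C = D/d = 73.0/7.2 = 10.1389; K_W = (4C−1)/(4C−4)+0.615/C = 1.1427; K_s = 1+0.5/C = 1.0493
F_a = (F_max−F_min)/2 = 705.5 N; F_m = (F_max+F_min)/2 = 1014.5 N
τ_a = K_W·8F_aD/(πd³) = 1.1427 × 351.37 = 401.52 MPa
τ_m = K_s·8F_mD/(πd³) = 1.0493 × 505.26 = 530.18 MPa
Goodman: 1/n_f = τ_a/S_se + τ_m/S_su = 401.52/420 + 530.18/1120 = 0.95599 + 0.47338 = 1.4294
n_f = 1/1.4294 = 0.6996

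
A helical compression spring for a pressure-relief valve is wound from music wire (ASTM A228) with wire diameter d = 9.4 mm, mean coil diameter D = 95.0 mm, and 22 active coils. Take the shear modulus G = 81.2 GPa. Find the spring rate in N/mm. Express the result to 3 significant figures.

4.20 N/mm

k = Gd⁴/(8D³N_a) = (81.2×10³ × 9.4⁴) / (8 × 95.0³ × 22)
  = 6.33968e+08 / 1.50898e+08 = 4.2013 N/mm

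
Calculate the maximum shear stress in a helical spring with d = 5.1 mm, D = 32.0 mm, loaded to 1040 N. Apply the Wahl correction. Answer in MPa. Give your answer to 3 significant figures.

792 MPa

Spring index C = D/d = 32.0/5.1 = 6.2745
K_W = (4C−1)/(4C−4) + 0.615/C = 24.098/21.098 + 0.0980 = 1.2402
τ₀ = 8FD/(πd³) = 8·1040·32.0/(π·5.1³) = 266240/416.74 = 638.87 MPa
τ_max = K·τ₀ = 1.2402 × 638.87 = 792.33 MPa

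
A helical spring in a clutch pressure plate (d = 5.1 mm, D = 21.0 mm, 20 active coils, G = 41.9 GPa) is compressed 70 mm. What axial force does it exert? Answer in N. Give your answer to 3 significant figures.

k = Gd⁴/(8D³N_a) = (41.9×10³)(5.1⁴)/(8·21.0³·20) = 19.13 N/mm
F = k·δ = 19.13 × 70 = 1339.1 N

1340 N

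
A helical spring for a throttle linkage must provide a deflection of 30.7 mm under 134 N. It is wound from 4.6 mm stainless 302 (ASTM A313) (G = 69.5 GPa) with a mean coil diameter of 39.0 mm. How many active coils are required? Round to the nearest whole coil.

Required rate k = F/δ = 134/30.7 = 4.3648 N/mm
N_a = Gd⁴/(8D³k) = (69.5×10³ × 4.6⁴)/(8 × 39.0³ × 4.3648)
    = 3.11183e+07 / 2.07133e+06 = 15.02 → 15 coils

15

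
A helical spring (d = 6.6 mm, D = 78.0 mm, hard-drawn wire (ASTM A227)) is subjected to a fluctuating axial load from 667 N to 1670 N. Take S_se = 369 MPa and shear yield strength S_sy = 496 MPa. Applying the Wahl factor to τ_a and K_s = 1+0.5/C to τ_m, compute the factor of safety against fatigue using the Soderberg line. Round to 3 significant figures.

0.364

C = D/d = 78.0/6.6 = 11.8182; K_W = (4C−1)/(4C−4)+0.615/C = 1.1214; K_s = 1+0.5/C = 1.0423
F_a = (F_max−F_min)/2 = 501.5 N; F_m = (F_max+F_min)/2 = 1168.5 N
τ_a = K_W·8F_aD/(πd³) = 1.1214 × 346.48 = 388.53 MPa
τ_m = K_s·8F_mD/(πd³) = 1.0423 × 807.29 = 841.45 MPa
Soderberg: 1/n_f = τ_a/S_se + τ_m/S_sy = 388.53/369 + 841.45/496 = 1.05292 + 1.69647 = 2.7494
n_f = 1/2.7494 = 0.3637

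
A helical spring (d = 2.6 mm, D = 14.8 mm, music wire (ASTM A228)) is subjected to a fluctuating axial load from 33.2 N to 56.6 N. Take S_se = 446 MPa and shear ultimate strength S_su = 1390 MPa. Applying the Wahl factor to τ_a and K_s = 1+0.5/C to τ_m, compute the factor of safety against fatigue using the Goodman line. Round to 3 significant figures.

C = D/d = 14.8/2.6 = 5.6923; K_W = (4C−1)/(4C−4)+0.615/C = 1.2679; K_s = 1+0.5/C = 1.0878
F_a = (F_max−F_min)/2 = 11.7 N; F_m = (F_max+F_min)/2 = 44.9 N
τ_a = K_W·8F_aD/(πd³) = 1.2679 × 25.088 = 31.809 MPa
τ_m = K_s·8F_mD/(πd³) = 1.0878 × 96.278 = 104.74 MPa
Goodman: 1/n_f = τ_a/S_se + τ_m/S_su = 31.809/446 + 104.74/1390 = 0.07132 + 0.07535 = 0.14667
n_f = 1/0.14667 = 6.818

6.82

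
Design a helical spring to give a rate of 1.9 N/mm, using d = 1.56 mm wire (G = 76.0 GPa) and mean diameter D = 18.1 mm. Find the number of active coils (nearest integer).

5

N_a = Gd⁴/(8D³k) = (76.0×10³ × 1.56⁴)/(8 × 18.1³ × 1.9)
    = 450103 / 90132.1 = 4.994 → 5 coils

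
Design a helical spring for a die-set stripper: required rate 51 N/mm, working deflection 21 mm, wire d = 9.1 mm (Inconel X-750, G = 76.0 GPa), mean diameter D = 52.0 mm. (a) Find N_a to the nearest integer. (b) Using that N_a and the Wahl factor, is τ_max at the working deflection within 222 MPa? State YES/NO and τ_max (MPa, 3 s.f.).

(a) 9 coils; (b) NO, τ_max = 241 MPa

N_a = Gd⁴/(8D³k) = (76.0×10³)(9.1⁴)/(8·52.0³·51) = 9.085 → N_a = 9
Actual rate k = Gd⁴/(8D³·9) = 51.48 N/mm
Working load F = kδ = 51.48·21 = 1081.1 N
C = 52.0/9.1 = 5.7143; K_W = (4C−1)/(4C−4)+0.615/C = 1.2667
τ_max = K_W·8FD/(πd³) = 1.2667·189.97 = 240.63 MPa
τ_max > 222 MPa → exceeds allowable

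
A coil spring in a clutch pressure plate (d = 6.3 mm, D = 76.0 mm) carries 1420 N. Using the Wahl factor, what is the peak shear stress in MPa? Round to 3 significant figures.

Spring index C = D/d = 76.0/6.3 = 12.0635
K_W = (4C−1)/(4C−4) + 0.615/C = 47.254/44.254 + 0.0510 = 1.1188
τ₀ = 8FD/(πd³) = 8·1420·76.0/(π·6.3³) = 863360/785.55 = 1099.1 MPa
τ_max = K·τ₀ = 1.1188 × 1099.1 = 1229.6 MPa

1230 MPa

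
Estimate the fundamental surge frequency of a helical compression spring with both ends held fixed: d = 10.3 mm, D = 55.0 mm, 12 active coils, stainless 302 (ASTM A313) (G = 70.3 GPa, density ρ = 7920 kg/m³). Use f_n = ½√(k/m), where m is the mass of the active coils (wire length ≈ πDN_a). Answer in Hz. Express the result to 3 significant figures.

k = Gd⁴/(8D³N_a) = (70.3×10³)(10.3⁴)/(8·55.0³·12) = 49.539 N/mm = 49539 N/m
Wire length L = πDN_a = π·55.0·12 = 2073.5 mm
m = ρ·(πd²/4)·L = 7920 × 83.323×10⁻⁶ m² × 2.0735 m = 1.3683 kg
f_n = ½√(k/m) = 0.5·√(49539/1.3683) = 0.5·√(36204) = 95.137 Hz

95.1 Hz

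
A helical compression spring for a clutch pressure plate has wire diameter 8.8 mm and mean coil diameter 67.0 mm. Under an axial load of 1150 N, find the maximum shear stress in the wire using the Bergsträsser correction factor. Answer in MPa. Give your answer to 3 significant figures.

Spring index C = D/d = 67.0/8.8 = 7.6136
K_B = (4C+2)/(4C−3) = 32.455/27.455 = 1.1821
τ₀ = 8FD/(πd³) = 8·1150·67.0/(π·8.8³) = 616400/2140.9 = 287.92 MPa
τ_max = K·τ₀ = 1.1821 × 287.92 = 340.35 MPa

340 MPa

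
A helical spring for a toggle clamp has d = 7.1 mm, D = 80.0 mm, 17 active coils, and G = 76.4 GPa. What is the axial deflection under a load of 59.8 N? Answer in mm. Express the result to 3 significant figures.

k = Gd⁴/(8D³N_a) = (76.4×10³)(7.1⁴)/(8·80.0³·17) = 2.7882 N/mm
δ = F/k = 59.8 / 2.7882 = 21.448 mm

21.4 mm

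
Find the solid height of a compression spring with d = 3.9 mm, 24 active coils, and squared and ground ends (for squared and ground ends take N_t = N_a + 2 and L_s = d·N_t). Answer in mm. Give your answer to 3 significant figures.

101 mm

squared and ground ends: N_t = N_a + 2 = 24 + 2 = 26
L_s = d·N_t = 3.9 × 26 = 101.4 mm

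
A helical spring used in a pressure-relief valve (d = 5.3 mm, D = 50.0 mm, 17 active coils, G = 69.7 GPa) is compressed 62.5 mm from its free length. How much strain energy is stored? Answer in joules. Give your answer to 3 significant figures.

6.32 J

k = Gd⁴/(8D³N_a) = (69.7×10³)(5.3⁴)/(8·50.0³·17) = 3.2351 N/mm
U = ½kδ² = 0.5 × 3.2351 × 62.5² = 6318.5 N·mm = 6.3185 J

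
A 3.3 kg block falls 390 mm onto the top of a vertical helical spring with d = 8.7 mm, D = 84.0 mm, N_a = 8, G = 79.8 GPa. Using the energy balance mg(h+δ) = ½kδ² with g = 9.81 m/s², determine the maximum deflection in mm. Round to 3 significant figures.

k = Gd⁴/(8D³N_a) = (79.8×10³)(8.7⁴)/(8·84.0³·8) = 12.052 N/mm
W = mg = 3.3 × 9.81 = 32.373 N
½kδ² − Wδ − Wh = 0 → δ = (W + √(W² + 2kWh))/k
δ = (32.373 + √(1048 + 304326))/12.052 = (32.373 + 552.61)/12.052 = 48.538 mm

48.5 mm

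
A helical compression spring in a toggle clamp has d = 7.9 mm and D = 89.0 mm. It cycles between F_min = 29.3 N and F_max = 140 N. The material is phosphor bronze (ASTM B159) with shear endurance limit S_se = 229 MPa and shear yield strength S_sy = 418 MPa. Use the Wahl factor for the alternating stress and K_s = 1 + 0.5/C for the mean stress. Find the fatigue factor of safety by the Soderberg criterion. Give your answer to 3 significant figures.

4.49

C = D/d = 89.0/7.9 = 11.2658; K_W = (4C−1)/(4C−4)+0.615/C = 1.1276; K_s = 1+0.5/C = 1.0444
F_a = (F_max−F_min)/2 = 55.35 N; F_m = (F_max+F_min)/2 = 84.65 N
τ_a = K_W·8F_aD/(πd³) = 1.1276 × 25.443 = 28.691 MPa
τ_m = K_s·8F_mD/(πd³) = 1.0444 × 38.911 = 40.638 MPa
Soderberg: 1/n_f = τ_a/S_se + τ_m/S_sy = 28.691/229 + 40.638/418 = 0.12529 + 0.09722 = 0.22251
n_f = 1/0.22251 = 4.494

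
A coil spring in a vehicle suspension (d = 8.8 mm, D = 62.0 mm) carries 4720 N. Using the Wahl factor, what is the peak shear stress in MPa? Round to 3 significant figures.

Spring index C = D/d = 62.0/8.8 = 7.0455
K_W = (4C−1)/(4C−4) + 0.615/C = 27.182/24.182 + 0.0873 = 1.2114
τ₀ = 8FD/(πd³) = 8·4720·62.0/(π·8.8³) = 2.34112e+06/2140.9 = 1093.5 MPa
τ_max = K·τ₀ = 1.2114 × 1093.5 = 1324.6 MPa

1320 MPa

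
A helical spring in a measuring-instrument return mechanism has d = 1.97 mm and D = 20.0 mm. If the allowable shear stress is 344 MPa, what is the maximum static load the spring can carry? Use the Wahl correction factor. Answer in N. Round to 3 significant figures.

45.2 N

C = D/d = 20.0/1.97 = 10.1523
K_W = (4C−1)/(4C−4) + 0.615/C = 39.609/36.609 + 0.0606 = 1.1425
τ_max = K·8FD/(πd³) → F_max = τ_allow·πd³/(8DK)
F_max = 344·π·1.97³/(8·20.0·1.1425) = 8262.4/182.8 = 45.198 N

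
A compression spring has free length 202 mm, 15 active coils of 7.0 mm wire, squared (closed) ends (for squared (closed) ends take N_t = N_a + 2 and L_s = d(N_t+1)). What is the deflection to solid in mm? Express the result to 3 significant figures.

N_t = 17; L_s = 7.0·18 = 126 mm
δ_solid = L₀ − L_s = 202 − 126 = 76 mm

76.0 mm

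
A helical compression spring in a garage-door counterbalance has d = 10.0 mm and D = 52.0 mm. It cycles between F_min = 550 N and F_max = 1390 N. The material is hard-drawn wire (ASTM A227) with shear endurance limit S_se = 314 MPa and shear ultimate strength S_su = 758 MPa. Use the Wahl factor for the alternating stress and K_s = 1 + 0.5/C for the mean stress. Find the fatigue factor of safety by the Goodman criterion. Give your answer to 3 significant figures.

C = D/d = 52.0/10.0 = 5.2000; K_W = (4C−1)/(4C−4)+0.615/C = 1.2968; K_s = 1+0.5/C = 1.0962
F_a = (F_max−F_min)/2 = 420 N; F_m = (F_max+F_min)/2 = 970 N
τ_a = K_W·8F_aD/(πd³) = 1.2968 × 55.615 = 72.124 MPa
τ_m = K_s·8F_mD/(πd³) = 1.0962 × 128.44 = 140.79 MPa
Goodman: 1/n_f = τ_a/S_se + τ_m/S_su = 72.124/314 + 140.79/758 = 0.22969 + 0.18575 = 0.41544
n_f = 1/0.41544 = 2.407

2.41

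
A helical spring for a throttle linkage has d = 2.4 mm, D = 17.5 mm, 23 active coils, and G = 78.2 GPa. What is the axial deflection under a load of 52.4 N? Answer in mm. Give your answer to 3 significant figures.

k = Gd⁴/(8D³N_a) = (78.2×10³)(2.4⁴)/(8·17.5³·23) = 2.631 N/mm
δ = F/k = 52.4 / 2.631 = 19.916 mm

19.9 mm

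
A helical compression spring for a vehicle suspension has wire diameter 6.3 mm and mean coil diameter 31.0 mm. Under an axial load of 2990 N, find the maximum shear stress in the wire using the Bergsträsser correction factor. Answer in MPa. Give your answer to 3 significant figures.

Spring index C = D/d = 31.0/6.3 = 4.9206
K_B = (4C+2)/(4C−3) = 21.683/16.683 = 1.2997
τ₀ = 8FD/(πd³) = 8·2990·31.0/(π·6.3³) = 741520/785.55 = 943.96 MPa
τ_max = K·τ₀ = 1.2997 × 943.96 = 1226.9 MPa

1230 MPa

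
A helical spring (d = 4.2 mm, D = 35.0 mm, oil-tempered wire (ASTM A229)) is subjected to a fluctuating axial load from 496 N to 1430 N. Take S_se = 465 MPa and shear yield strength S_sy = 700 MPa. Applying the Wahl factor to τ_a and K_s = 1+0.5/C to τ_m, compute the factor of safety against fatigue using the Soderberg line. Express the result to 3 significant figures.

0.315

C = D/d = 35.0/4.2 = 8.3333; K_W = (4C−1)/(4C−4)+0.615/C = 1.1761; K_s = 1+0.5/C = 1.0600
F_a = (F_max−F_min)/2 = 467 N; F_m = (F_max+F_min)/2 = 963 N
τ_a = K_W·8F_aD/(πd³) = 1.1761 × 561.79 = 660.71 MPa
τ_m = K_s·8F_mD/(πd³) = 1.0600 × 1158.5 = 1228 MPa
Soderberg: 1/n_f = τ_a/S_se + τ_m/S_sy = 660.71/465 + 1228/700 = 1.42088 + 1.75426 = 3.1751
n_f = 1/3.1751 = 0.3149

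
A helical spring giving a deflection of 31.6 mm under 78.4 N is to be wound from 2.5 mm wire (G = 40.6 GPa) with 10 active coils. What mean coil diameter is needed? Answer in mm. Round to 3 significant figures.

20.0 mm

Required rate k = F/δ = 78.4/31.6 = 2.481 N/mm
D = (Gd⁴/(8N_a·k))^(1/3) = (40.6×10³·2.5⁴/(8·10·2.481))^(1/3)
  = (7990.37)^(1/3) = 19.9920 mm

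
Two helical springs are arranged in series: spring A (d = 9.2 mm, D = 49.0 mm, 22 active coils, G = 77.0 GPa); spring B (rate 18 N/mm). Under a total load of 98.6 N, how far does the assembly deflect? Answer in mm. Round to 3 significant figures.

9.18 mm

k_A = Gd⁴/(8D³N_a) = (77.0×10³)(9.2⁴)/(8·49.0³·22) = 26.64 N/mm
Series: 1/k_eq = 1/26.64 + 1/18 = 0.093092; k_eq = 10.742 N/mm
δ = F/k_eq = 98.6/10.742 = 9.1789 mm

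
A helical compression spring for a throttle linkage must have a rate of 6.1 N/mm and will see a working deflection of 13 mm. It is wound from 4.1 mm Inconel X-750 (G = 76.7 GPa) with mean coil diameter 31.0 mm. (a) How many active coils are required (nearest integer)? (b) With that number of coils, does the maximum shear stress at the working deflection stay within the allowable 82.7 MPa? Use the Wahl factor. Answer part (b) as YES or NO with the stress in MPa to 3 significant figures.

N_a = Gd⁴/(8D³k) = (76.7×10³)(4.1⁴)/(8·31.0³·6.1) = 14.91 → N_a = 15
Actual rate k = Gd⁴/(8D³·15) = 6.0627 N/mm
Working load F = kδ = 6.0627·13 = 78.815 N
C = 31.0/4.1 = 7.5610; K_W = (4C−1)/(4C−4)+0.615/C = 1.1957
τ_max = K_W·8FD/(πd³) = 1.1957·90.273 = 107.94 MPa
τ_max > 82.7 MPa → exceeds allowable

(a) 15 coils; (b) NO, τ_max = 108 MPa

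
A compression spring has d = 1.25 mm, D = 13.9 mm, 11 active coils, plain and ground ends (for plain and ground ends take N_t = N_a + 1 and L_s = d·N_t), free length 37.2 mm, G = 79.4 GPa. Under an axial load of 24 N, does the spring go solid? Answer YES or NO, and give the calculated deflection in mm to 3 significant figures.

k = Gd⁴/(8D³N_a) = (79.4×10³)(1.25⁴)/(8·13.9³·11) = 0.82023 N/mm
N_t = 12; L_s = 1.25·12 = 15 mm; δ_solid = L₀ − L_s = 37.2 − 15 = 22.2 mm
δ = F/k = 24/0.82023 = 29.26 mm
δ ≥ δ_solid → spring goes solid

YES, δ = 29.3 mm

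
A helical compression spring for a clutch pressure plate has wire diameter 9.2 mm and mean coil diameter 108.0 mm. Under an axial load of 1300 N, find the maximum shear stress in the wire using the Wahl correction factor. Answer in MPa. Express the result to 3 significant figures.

Spring index C = D/d = 108.0/9.2 = 11.7391
K_W = (4C−1)/(4C−4) + 0.615/C = 45.957/42.957 + 0.0524 = 1.1222
τ₀ = 8FD/(πd³) = 8·1300·108.0/(π·9.2³) = 1.1232e+06/2446.3 = 459.14 MPa
τ_max = K·τ₀ = 1.1222 × 459.14 = 515.26 MPa

515 MPa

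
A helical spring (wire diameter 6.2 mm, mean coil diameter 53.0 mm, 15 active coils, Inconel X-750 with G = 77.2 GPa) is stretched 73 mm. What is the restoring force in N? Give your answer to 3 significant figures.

k = Gd⁴/(8D³N_a) = (77.2×10³)(6.2⁴)/(8·53.0³·15) = 6.3852 N/mm
F = k·δ = 6.3852 × 73 = 466.12 N

466 N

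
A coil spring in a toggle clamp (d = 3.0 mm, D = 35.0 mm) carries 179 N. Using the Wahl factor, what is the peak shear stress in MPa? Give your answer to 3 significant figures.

664 MPa

Spring index C = D/d = 35.0/3.0 = 11.6667
K_W = (4C−1)/(4C−4) + 0.615/C = 45.667/42.667 + 0.0527 = 1.1230
τ₀ = 8FD/(πd³) = 8·179·35.0/(π·3.0³) = 50120/84.823 = 590.88 MPa
τ_max = K·τ₀ = 1.1230 × 590.88 = 663.57 MPa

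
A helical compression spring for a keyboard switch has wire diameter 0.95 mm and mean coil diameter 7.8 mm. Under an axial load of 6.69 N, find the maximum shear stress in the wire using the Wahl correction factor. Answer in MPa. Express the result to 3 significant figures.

Spring index C = D/d = 7.8/0.95 = 8.2105
K_W = (4C−1)/(4C−4) + 0.615/C = 31.842/28.842 + 0.0749 = 1.1789
τ₀ = 8FD/(πd³) = 8·6.69·7.8/(π·0.95³) = 417.456/2.6935 = 154.99 MPa
τ_max = K·τ₀ = 1.1789 × 154.99 = 182.71 MPa

183 MPa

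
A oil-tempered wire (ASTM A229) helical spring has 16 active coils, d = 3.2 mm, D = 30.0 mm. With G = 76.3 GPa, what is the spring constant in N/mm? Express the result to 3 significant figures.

k = Gd⁴/(8D³N_a) = (76.3×10³ × 3.2⁴) / (8 × 30.0³ × 16)
  = 8.00063e+06 / 3.456e+06 = 2.315 N/mm

2.31 N/mm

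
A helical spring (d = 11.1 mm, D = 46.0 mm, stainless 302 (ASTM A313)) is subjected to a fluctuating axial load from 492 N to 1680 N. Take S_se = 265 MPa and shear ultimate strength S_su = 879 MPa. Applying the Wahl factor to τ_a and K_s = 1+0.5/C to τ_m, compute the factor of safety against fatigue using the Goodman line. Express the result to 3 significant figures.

2.60

C = D/d = 46.0/11.1 = 4.1441; K_W = (4C−1)/(4C−4)+0.615/C = 1.3869; K_s = 1+0.5/C = 1.1207
F_a = (F_max−F_min)/2 = 594 N; F_m = (F_max+F_min)/2 = 1086 N
τ_a = K_W·8F_aD/(πd³) = 1.3869 × 50.876 = 70.562 MPa
τ_m = K_s·8F_mD/(πd³) = 1.1207 × 93.016 = 104.24 MPa
Goodman: 1/n_f = τ_a/S_se + τ_m/S_su = 70.562/265 + 104.24/879 = 0.26627 + 0.11859 = 0.38486
n_f = 1/0.38486 = 2.598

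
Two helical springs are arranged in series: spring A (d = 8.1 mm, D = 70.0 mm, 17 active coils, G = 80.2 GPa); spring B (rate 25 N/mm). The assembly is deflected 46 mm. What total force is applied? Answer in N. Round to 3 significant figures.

k_A = Gd⁴/(8D³N_a) = (80.2×10³)(8.1⁴)/(8·70.0³·17) = 7.4008 N/mm
Series: 1/k_eq = 1/7.4008 + 1/25 = 0.17512; k_eq = 5.7104 N/mm
F = k_eq·δ = 5.7104·46 = 262.68 N

263 N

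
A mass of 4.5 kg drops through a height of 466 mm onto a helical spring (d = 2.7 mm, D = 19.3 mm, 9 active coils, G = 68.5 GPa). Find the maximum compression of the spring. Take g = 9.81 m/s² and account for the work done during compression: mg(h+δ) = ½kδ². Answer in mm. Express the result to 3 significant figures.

k = Gd⁴/(8D³N_a) = (68.5×10³)(2.7⁴)/(8·19.3³·9) = 7.033 N/mm
W = mg = 4.5 × 9.81 = 44.145 N
½kδ² − Wδ − Wh = 0 → δ = (W + √(W² + 2kWh))/k
δ = (44.145 + √(1948.8 + 289360))/7.033 = (44.145 + 539.73)/7.033 = 83.019 mm

83.0 mm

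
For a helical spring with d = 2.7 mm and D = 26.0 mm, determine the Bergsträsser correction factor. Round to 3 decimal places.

1.141

C = D/d = 26.0/2.7 = 9.6296
K_B = (4C+2)/(4C−3) = 40.519/35.519 = 1.1408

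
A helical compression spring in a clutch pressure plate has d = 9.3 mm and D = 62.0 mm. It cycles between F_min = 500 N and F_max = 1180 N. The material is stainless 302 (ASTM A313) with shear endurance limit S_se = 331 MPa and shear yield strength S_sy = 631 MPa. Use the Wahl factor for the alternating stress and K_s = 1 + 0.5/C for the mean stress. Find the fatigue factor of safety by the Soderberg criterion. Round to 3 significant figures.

1.89

C = D/d = 62.0/9.3 = 6.6667; K_W = (4C−1)/(4C−4)+0.615/C = 1.2246; K_s = 1+0.5/C = 1.0750
F_a = (F_max−F_min)/2 = 340 N; F_m = (F_max+F_min)/2 = 840 N
τ_a = K_W·8F_aD/(πd³) = 1.2246 × 66.736 = 81.725 MPa
τ_m = K_s·8F_mD/(πd³) = 1.0750 × 164.88 = 177.24 MPa
Soderberg: 1/n_f = τ_a/S_se + τ_m/S_sy = 81.725/331 + 177.24/631 = 0.24690 + 0.28089 = 0.5278
n_f = 1/0.5278 = 1.895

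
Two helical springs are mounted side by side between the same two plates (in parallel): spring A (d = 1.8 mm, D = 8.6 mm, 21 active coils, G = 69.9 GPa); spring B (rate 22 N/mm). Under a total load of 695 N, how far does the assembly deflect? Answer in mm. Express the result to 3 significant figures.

k_A = Gd⁴/(8D³N_a) = (69.9×10³)(1.8⁴)/(8·8.6³·21) = 6.8669 N/mm
Parallel: k_eq = 6.8669 + 22 = 28.867 N/mm
δ = F/k_eq = 695/28.867 = 24.076 mm

24.1 mm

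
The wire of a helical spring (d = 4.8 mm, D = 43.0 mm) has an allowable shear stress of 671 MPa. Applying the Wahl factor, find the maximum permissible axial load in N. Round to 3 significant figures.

583 N

C = D/d = 43.0/4.8 = 8.9583
K_W = (4C−1)/(4C−4) + 0.615/C = 34.833/31.833 + 0.0687 = 1.1629
τ_max = K·8FD/(πd³) → F_max = τ_allow·πd³/(8DK)
F_max = 671·π·4.8³/(8·43.0·1.1629) = 2.3313e+05/400.03 = 582.77 N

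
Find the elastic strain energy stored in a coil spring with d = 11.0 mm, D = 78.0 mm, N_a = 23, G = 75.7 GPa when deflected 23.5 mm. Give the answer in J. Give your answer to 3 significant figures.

k = Gd⁴/(8D³N_a) = (75.7×10³)(11.0⁴)/(8·78.0³·23) = 12.693 N/mm
U = ½kδ² = 0.5 × 12.693 × 23.5² = 3504.9 N·mm = 3.5049 J

3.50 J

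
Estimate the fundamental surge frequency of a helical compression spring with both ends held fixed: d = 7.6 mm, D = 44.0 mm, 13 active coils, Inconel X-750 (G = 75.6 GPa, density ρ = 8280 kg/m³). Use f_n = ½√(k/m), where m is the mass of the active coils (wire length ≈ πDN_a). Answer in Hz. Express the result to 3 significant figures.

103 Hz

k = Gd⁴/(8D³N_a) = (75.6×10³)(7.6⁴)/(8·44.0³·13) = 28.47 N/mm = 28470 N/m
Wire length L = πDN_a = π·44.0·13 = 1797 mm
m = ρ·(πd²/4)·L = 8280 × 45.365×10⁻⁶ m² × 1.797 m = 0.67498 kg
f_n = ½√(k/m) = 0.5·√(28470/0.67498) = 0.5·√(42179) = 102.69 Hz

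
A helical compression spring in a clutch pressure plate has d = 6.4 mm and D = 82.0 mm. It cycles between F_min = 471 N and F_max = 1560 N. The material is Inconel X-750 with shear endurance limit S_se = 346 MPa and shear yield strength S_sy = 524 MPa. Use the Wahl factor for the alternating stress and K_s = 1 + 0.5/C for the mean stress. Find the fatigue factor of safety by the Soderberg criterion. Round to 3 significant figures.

0.334

C = D/d = 82.0/6.4 = 12.8125; K_W = (4C−1)/(4C−4)+0.615/C = 1.1115; K_s = 1+0.5/C = 1.0390
F_a = (F_max−F_min)/2 = 544.5 N; F_m = (F_max+F_min)/2 = 1015.5 N
τ_a = K_W·8F_aD/(πd³) = 1.1115 × 433.72 = 482.08 MPa
τ_m = K_s·8F_mD/(πd³) = 1.0390 × 808.9 = 840.47 MPa
Soderberg: 1/n_f = τ_a/S_se + τ_m/S_sy = 482.08/346 + 840.47/524 = 1.39329 + 1.60394 = 2.9972
n_f = 1/2.9972 = 0.3336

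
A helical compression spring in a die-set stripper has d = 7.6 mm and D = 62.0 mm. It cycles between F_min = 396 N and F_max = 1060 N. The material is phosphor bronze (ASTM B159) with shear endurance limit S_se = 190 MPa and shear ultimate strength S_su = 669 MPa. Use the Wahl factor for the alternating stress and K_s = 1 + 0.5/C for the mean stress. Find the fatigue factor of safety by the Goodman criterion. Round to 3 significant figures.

C = D/d = 62.0/7.6 = 8.1579; K_W = (4C−1)/(4C−4)+0.615/C = 1.1802; K_s = 1+0.5/C = 1.0613
F_a = (F_max−F_min)/2 = 332 N; F_m = (F_max+F_min)/2 = 728 N
τ_a = K_W·8F_aD/(πd³) = 1.1802 × 119.41 = 140.92 MPa
τ_m = K_s·8F_mD/(πd³) = 1.0613 × 261.83 = 277.88 MPa
Goodman: 1/n_f = τ_a/S_se + τ_m/S_su = 140.92/190 + 277.88/669 = 0.74168 + 0.41537 = 1.157
n_f = 1/1.157 = 0.8643

0.864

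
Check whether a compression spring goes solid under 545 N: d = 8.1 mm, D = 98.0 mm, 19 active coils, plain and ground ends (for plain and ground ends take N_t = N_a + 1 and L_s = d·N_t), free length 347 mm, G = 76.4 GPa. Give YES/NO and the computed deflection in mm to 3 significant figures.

YES, δ = 237 mm

k = Gd⁴/(8D³N_a) = (76.4×10³)(8.1⁴)/(8·98.0³·19) = 2.2989 N/mm
N_t = 20; L_s = 8.1·20 = 162 mm; δ_solid = L₀ − L_s = 347 − 162 = 185 mm
δ = F/k = 545/2.2989 = 237.07 mm
δ ≥ δ_solid → spring goes solid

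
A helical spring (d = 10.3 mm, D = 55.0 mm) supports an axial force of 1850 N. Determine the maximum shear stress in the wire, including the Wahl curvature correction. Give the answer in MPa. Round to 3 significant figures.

305 MPa

Spring index C = D/d = 55.0/10.3 = 5.3398
K_W = (4C−1)/(4C−4) + 0.615/C = 20.359/17.359 + 0.1152 = 1.2880
τ₀ = 8FD/(πd³) = 8·1850·55.0/(π·10.3³) = 814000/3432.9 = 237.12 MPa
τ_max = K·τ₀ = 1.2880 × 237.12 = 305.4 MPa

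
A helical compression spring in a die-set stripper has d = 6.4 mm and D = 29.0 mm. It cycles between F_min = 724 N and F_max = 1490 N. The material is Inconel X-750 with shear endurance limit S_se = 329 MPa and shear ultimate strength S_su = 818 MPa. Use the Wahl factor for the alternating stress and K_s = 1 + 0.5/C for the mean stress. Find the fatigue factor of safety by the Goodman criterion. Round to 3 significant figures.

C = D/d = 29.0/6.4 = 4.5312; K_W = (4C−1)/(4C−4)+0.615/C = 1.3481; K_s = 1+0.5/C = 1.1103
F_a = (F_max−F_min)/2 = 383 N; F_m = (F_max+F_min)/2 = 1107 N
τ_a = K_W·8F_aD/(πd³) = 1.3481 × 107.89 = 145.45 MPa
τ_m = K_s·8F_mD/(πd³) = 1.1103 × 311.85 = 346.26 MPa
Goodman: 1/n_f = τ_a/S_se + τ_m/S_su = 145.45/329 + 346.26/818 = 0.44211 + 0.42330 = 0.86541
n_f = 1/0.86541 = 1.156

1.16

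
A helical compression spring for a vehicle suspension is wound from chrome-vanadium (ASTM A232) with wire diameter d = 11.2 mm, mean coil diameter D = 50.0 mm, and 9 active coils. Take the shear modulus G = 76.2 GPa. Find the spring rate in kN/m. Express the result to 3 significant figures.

133 kN/m

k = Gd⁴/(8D³N_a) = (76.2×10³ × 11.2⁴) / (8 × 50.0³ × 9)
  = 1.19902e+09 / 9e+06 = 133.22 N/mm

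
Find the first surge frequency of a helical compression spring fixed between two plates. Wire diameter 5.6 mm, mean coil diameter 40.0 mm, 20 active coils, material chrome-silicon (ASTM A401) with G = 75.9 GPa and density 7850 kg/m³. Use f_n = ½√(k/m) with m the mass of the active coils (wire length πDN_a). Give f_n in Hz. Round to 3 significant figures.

k = Gd⁴/(8D³N_a) = (75.9×10³)(5.6⁴)/(8·40.0³·20) = 7.2894 N/mm = 7289.4 N/m
Wire length L = πDN_a = π·40.0·20 = 2513.3 mm
m = ρ·(πd²/4)·L = 7850 × 24.63×10⁻⁶ m² × 2.5133 m = 0.48593 kg
f_n = ½√(k/m) = 0.5·√(7289.4/0.48593) = 0.5·√(15001) = 61.239 Hz

61.2 Hz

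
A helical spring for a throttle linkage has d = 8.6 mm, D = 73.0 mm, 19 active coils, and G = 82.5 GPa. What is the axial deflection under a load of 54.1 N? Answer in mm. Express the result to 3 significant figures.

k = Gd⁴/(8D³N_a) = (82.5×10³)(8.6⁴)/(8·73.0³·19) = 7.632 N/mm
δ = F/k = 54.1 / 7.632 = 7.0886 mm

7.09 mm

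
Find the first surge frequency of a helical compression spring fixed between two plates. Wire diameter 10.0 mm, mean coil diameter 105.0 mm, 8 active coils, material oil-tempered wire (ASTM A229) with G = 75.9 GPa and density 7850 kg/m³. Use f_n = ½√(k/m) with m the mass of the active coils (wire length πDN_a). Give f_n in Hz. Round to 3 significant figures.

39.7 Hz

k = Gd⁴/(8D³N_a) = (75.9×10³)(10.0⁴)/(8·105.0³·8) = 10.245 N/mm = 10245 N/m
Wire length L = πDN_a = π·105.0·8 = 2638.9 mm
m = ρ·(πd²/4)·L = 7850 × 78.54×10⁻⁶ m² × 2.6389 m = 1.627 kg
f_n = ½√(k/m) = 0.5·√(10245/1.627) = 0.5·√(6296.6) = 39.676 Hz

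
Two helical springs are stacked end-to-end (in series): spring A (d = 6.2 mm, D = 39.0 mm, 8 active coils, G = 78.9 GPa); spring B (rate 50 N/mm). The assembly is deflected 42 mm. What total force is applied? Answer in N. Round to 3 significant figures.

k_A = Gd⁴/(8D³N_a) = (78.9×10³)(6.2⁴)/(8·39.0³·8) = 30.709 N/mm
Series: 1/k_eq = 1/30.709 + 1/50 = 0.052563; k_eq = 19.025 N/mm
F = k_eq·δ = 19.025·42 = 799.03 N

799 N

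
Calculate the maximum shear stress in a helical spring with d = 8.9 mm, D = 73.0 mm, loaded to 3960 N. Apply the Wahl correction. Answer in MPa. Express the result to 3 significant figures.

Spring index C = D/d = 73.0/8.9 = 8.2022
K_W = (4C−1)/(4C−4) + 0.615/C = 31.809/28.809 + 0.0750 = 1.1791
τ₀ = 8FD/(πd³) = 8·3960·73.0/(π·8.9³) = 2.31264e+06/2214.7 = 1044.2 MPa
τ_max = K·τ₀ = 1.1791 × 1044.2 = 1231.2 MPa

1230 MPa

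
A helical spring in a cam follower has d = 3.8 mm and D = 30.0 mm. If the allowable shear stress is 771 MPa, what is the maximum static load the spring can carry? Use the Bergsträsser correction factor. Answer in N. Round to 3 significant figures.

471 N

C = D/d = 30.0/3.8 = 7.8947
K_B = (4C+2)/(4C−3) = 33.579/28.579 = 1.1750
τ_max = K·8FD/(πd³) → F_max = τ_allow·πd³/(8DK)
F_max = 771·π·3.8³/(8·30.0·1.1750) = 1.3291e+05/281.99 = 471.33 N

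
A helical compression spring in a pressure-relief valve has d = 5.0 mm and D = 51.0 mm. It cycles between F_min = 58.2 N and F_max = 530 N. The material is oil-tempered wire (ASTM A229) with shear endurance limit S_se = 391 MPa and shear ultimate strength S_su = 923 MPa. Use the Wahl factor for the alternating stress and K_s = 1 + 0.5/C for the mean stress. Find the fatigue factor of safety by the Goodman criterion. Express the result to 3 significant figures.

C = D/d = 51.0/5.0 = 10.2000; K_W = (4C−1)/(4C−4)+0.615/C = 1.1418; K_s = 1+0.5/C = 1.0490
F_a = (F_max−F_min)/2 = 235.9 N; F_m = (F_max+F_min)/2 = 294.1 N
τ_a = K_W·8F_aD/(πd³) = 1.1418 × 245.09 = 279.85 MPa
τ_m = K_s·8F_mD/(πd³) = 1.0490 × 305.56 = 320.54 MPa
Goodman: 1/n_f = τ_a/S_se + τ_m/S_su = 279.85/391 + 320.54/923 = 0.71573 + 0.34728 = 1.063
n_f = 1/1.063 = 0.9407

0.941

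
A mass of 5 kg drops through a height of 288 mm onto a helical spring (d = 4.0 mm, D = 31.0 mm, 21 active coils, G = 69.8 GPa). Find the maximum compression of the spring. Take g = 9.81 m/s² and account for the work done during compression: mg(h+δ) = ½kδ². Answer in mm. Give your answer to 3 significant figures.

k = Gd⁴/(8D³N_a) = (69.8×10³)(4.0⁴)/(8·31.0³·21) = 3.5703 N/mm
W = mg = 5 × 9.81 = 49.05 N
½kδ² − Wδ − Wh = 0 → δ = (W + √(W² + 2kWh))/k
δ = (49.05 + √(2405.9 + 100870))/3.5703 = (49.05 + 321.37)/3.5703 = 103.75 mm

104 mm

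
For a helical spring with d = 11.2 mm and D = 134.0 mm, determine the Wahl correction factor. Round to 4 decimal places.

1.1198

C = D/d = 134.0/11.2 = 11.9643
K_W = (4C−1)/(4C−4) + 0.615/C = 46.857/43.857 + 0.0514 = 1.1198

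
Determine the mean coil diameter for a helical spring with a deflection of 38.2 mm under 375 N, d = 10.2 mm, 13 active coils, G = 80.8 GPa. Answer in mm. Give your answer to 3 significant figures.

95.0 mm

Required rate k = F/δ = 375/38.2 = 9.8168 N/mm
D = (Gd⁴/(8N_a·k))^(1/3) = (80.8×10³·10.2⁴/(8·13·9.8168))^(1/3)
  = (856665)^(1/3) = 94.9738 mm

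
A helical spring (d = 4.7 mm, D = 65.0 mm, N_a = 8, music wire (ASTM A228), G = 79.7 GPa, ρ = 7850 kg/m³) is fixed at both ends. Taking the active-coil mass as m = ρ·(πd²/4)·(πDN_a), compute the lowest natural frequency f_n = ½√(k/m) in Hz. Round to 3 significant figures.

k = Gd⁴/(8D³N_a) = (79.7×10³)(4.7⁴)/(8·65.0³·8) = 2.2127 N/mm = 2212.7 N/m
Wire length L = πDN_a = π·65.0·8 = 1633.6 mm
m = ρ·(πd²/4)·L = 7850 × 17.349×10⁻⁶ m² × 1.6336 m = 0.22249 kg
f_n = ½√(k/m) = 0.5·√(2212.7/0.22249) = 0.5·√(9945.4) = 49.863 Hz

49.9 Hz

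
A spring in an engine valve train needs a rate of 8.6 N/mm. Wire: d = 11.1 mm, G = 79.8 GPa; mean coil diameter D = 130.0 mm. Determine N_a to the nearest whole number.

N_a = Gd⁴/(8D³k) = (79.8×10³ × 11.1⁴)/(8 × 130.0³ × 8.6)
    = 1.21142e+09 / 1.51154e+08 = 8.014 → 8 coils

8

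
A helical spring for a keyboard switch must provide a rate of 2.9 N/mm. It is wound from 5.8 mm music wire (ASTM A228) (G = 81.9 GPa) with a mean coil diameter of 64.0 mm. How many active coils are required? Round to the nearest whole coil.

N_a = Gd⁴/(8D³k) = (81.9×10³ × 5.8⁴)/(8 × 64.0³ × 2.9)
    = 9.26821e+07 / 6.08174e+06 = 15.24 → 15 coils

15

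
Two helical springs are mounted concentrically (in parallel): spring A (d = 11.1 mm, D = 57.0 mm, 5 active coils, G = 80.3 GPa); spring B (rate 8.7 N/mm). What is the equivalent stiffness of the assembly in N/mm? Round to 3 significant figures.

173 N/mm

k_A = Gd⁴/(8D³N_a) = (80.3×10³)(11.1⁴)/(8·57.0³·5) = 164.56 N/mm
Parallel: k_eq = 164.56 + 8.7 = 173.26 N/mm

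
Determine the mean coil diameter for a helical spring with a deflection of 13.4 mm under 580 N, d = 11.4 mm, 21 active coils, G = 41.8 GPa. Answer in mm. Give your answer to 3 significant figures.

Required rate k = F/δ = 580/13.4 = 43.284 N/mm
D = (Gd⁴/(8N_a·k))^(1/3) = (41.8×10³·11.4⁴/(8·21·43.284))^(1/3)
  = (97087.5)^(1/3) = 45.9608 mm

46.0 mm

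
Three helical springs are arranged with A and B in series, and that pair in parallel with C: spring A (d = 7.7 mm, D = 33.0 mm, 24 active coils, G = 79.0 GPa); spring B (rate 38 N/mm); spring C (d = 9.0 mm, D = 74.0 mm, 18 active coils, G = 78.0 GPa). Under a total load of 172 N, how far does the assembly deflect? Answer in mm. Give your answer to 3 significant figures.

k_A = Gd⁴/(8D³N_a) = (79.0×10³)(7.7⁴)/(8·33.0³·24) = 40.248 N/mm
k_C = Gd⁴/(8D³N_a) = (78.0×10³)(9.0⁴)/(8·74.0³·18) = 8.7701 N/mm
Springs A,B series: k_AB = 1/(1/40.248+1/38) = 19.546 N/mm; parallel with C: k_eq = 19.546+8.7701 = 28.316 N/mm
δ = F/k_eq = 172/28.316 = 6.0743 mm

6.07 mm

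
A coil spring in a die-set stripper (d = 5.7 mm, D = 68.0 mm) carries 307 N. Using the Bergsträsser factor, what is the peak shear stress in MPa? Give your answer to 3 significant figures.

Spring index C = D/d = 68.0/5.7 = 11.9298
K_B = (4C+2)/(4C−3) = 49.719/44.719 = 1.1118
τ₀ = 8FD/(πd³) = 8·307·68.0/(π·5.7³) = 167008/581.8 = 287.05 MPa
τ_max = K·τ₀ = 1.1118 × 287.05 = 319.15 MPa

319 MPa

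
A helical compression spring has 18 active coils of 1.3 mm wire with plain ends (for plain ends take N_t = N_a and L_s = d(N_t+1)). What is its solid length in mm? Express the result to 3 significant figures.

plain ends: N_t = N_a = 18
L_s = d·(N_t+1) = 1.3 × 19 = 24.7 mm

24.7 mm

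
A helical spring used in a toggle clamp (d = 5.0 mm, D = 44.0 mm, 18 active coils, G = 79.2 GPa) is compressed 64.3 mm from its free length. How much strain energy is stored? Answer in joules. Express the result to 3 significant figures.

k = Gd⁴/(8D³N_a) = (79.2×10³)(5.0⁴)/(8·44.0³·18) = 4.0354 N/mm
U = ½kδ² = 0.5 × 4.0354 × 64.3² = 8342.1 N·mm = 8.3421 J

8.34 J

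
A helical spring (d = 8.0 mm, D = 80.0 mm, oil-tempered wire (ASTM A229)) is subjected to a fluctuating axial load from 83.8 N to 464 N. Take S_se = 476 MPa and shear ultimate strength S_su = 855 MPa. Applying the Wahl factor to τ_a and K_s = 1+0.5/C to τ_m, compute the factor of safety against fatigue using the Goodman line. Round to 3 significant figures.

3.17

C = D/d = 80.0/8.0 = 10.0000; K_W = (4C−1)/(4C−4)+0.615/C = 1.1448; K_s = 1+0.5/C = 1.0500
F_a = (F_max−F_min)/2 = 190.1 N; F_m = (F_max+F_min)/2 = 273.9 N
τ_a = K_W·8F_aD/(πd³) = 1.1448 × 75.638 = 86.593 MPa
τ_m = K_s·8F_mD/(πd³) = 1.0500 × 108.98 = 114.43 MPa
Goodman: 1/n_f = τ_a/S_se + τ_m/S_su = 86.593/476 + 114.43/855 = 0.18192 + 0.13384 = 0.31576
n_f = 1/0.31576 = 3.167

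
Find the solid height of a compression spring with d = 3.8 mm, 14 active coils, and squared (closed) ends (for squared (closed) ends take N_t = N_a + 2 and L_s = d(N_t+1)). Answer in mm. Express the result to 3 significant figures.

squared (closed) ends: N_t = N_a + 2 = 14 + 2 = 16
L_s = d·(N_t+1) = 3.8 × 17 = 64.6 mm

64.6 mm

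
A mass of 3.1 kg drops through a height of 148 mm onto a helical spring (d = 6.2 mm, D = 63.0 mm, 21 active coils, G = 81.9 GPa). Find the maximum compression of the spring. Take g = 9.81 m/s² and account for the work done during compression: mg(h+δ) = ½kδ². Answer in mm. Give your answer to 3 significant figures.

k = Gd⁴/(8D³N_a) = (81.9×10³)(6.2⁴)/(8·63.0³·21) = 2.8808 N/mm
W = mg = 3.1 × 9.81 = 30.411 N
½kδ² − Wδ − Wh = 0 → δ = (W + √(W² + 2kWh))/k
δ = (30.411 + √(924.83 + 25932.4))/2.8808 = (30.411 + 163.88)/2.8808 = 67.443 mm

67.4 mm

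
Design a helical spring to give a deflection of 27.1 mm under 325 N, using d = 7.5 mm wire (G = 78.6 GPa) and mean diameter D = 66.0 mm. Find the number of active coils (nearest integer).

9

Required rate k = F/δ = 325/27.1 = 11.993 N/mm
N_a = Gd⁴/(8D³k) = (78.6×10³ × 7.5⁴)/(8 × 66.0³ × 11.993)
    = 2.48695e+08 / 2.75826e+07 = 9.016 → 9 coils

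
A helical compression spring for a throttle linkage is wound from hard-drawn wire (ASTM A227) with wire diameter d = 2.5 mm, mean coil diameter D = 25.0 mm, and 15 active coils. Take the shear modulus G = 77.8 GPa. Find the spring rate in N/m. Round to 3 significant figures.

k = Gd⁴/(8D³N_a) = (77.8×10³ × 2.5⁴) / (8 × 25.0³ × 15)
  = 3.03906e+06 / 1.875e+06 = 1.6208 N/mm = 1620.8 N/m

1620 N/m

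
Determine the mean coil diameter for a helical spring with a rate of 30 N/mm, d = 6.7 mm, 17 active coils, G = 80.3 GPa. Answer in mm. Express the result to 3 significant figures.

D = (Gd⁴/(8N_a·k))^(1/3) = (80.3×10³·6.7⁴/(8·17·30))^(1/3)
  = (39660.2)^(1/3) = 34.1024 mm

34.1 mm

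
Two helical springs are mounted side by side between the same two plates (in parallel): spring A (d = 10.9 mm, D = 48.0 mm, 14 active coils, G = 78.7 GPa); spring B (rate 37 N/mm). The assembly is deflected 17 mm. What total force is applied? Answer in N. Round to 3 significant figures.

2150 N

k_A = Gd⁴/(8D³N_a) = (78.7×10³)(10.9⁴)/(8·48.0³·14) = 89.689 N/mm
Parallel: k_eq = 89.689 + 37 = 126.69 N/mm
F = k_eq·δ = 126.69·17 = 2153.7 N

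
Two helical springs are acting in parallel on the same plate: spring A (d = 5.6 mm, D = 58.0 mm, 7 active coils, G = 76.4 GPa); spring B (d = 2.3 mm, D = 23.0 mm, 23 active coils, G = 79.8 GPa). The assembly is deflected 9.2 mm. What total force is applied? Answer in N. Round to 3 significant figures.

72.4 N

k_A = Gd⁴/(8D³N_a) = (76.4×10³)(5.6⁴)/(8·58.0³·7) = 6.8766 N/mm
k_B = Gd⁴/(8D³N_a) = (79.8×10³)(2.3⁴)/(8·23.0³·23) = 0.9975 N/mm
Parallel: k_eq = 6.8766 + 0.9975 = 7.8741 N/mm
F = k_eq·δ = 7.8741·9.2 = 72.442 N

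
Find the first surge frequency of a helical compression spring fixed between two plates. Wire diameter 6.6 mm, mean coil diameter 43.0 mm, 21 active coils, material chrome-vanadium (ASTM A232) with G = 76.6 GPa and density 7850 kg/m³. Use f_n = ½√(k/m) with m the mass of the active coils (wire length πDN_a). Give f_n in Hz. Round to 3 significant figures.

k = Gd⁴/(8D³N_a) = (76.6×10³)(6.6⁴)/(8·43.0³·21) = 10.882 N/mm = 10882 N/m
Wire length L = πDN_a = π·43.0·21 = 2836.9 mm
m = ρ·(πd²/4)·L = 7850 × 34.212×10⁻⁶ m² × 2.8369 m = 0.76188 kg
f_n = ½√(k/m) = 0.5·√(10882/0.76188) = 0.5·√(14283) = 59.755 Hz

59.8 Hz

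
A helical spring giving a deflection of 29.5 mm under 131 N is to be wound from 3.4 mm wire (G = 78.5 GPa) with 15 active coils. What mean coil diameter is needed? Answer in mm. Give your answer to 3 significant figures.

27.0 mm

Required rate k = F/δ = 131/29.5 = 4.4407 N/mm
D = (Gd⁴/(8N_a·k))^(1/3) = (78.5×10³·3.4⁴/(8·15·4.4407))^(1/3)
  = (19685.9)^(1/3) = 27.0013 mm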